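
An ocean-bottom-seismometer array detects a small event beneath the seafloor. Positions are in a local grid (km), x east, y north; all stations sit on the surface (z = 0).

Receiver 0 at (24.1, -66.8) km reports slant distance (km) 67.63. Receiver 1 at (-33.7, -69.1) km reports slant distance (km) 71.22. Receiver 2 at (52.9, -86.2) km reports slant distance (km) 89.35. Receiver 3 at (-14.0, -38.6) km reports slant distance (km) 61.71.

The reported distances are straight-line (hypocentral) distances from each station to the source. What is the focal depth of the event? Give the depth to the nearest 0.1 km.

Each station gives a sphere (x−x_i)² + (y−y_i)² + z² = d_i² (stations at z=0).
Subtracting the Receiver 0 sphere from Receiver 1 and Receiver 2: z² cancels, leaving linear equations in x and y:
-115.6 x − 4.6 y = 368.98
57.6 x − 38.8 y = 1776.19
Solving: x ≈ -1.294, y ≈ -47.699 km (keep extra digits for the depth step; rounded: -1.3, -47.7).
Then from the Receiver 0 sphere: z² = 67.63² − (x − 24.1)² − (y + 66.8)² with x = -1.294, y = -47.699, so z ≈ 59.700 ≈ 59.7 km.
Check against Receiver 3 (with the unrounded solution): distance 61.71 ≈ 61.71 km. ✓

59.7 km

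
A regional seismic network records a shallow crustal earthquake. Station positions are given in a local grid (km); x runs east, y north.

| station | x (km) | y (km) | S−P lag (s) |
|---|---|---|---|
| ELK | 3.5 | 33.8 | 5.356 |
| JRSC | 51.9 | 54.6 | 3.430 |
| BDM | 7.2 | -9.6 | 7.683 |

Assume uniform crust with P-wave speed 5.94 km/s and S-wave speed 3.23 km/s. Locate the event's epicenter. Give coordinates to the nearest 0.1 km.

x ≈ 41.4 km, y ≈ 32.7 km

Distance from S−P lag: d = Δt · v_P v_S / (v_P − v_S) = Δt · (5.94·3.23)/(5.94−3.23) ≈ 7.0798·Δt.
So d_ELK = 37.92, d_JRSC = 24.28, d_BDM = 54.39 km.
Circle about each station: (x − 3.5)² + (y − 33.8)² = 37.92²; (x − 51.9)² + (y − 54.6)² = 24.28²; (x − 7.2)² + (y + 9.6)² = 54.39².
Subtracting the ELK equation from the JRSC and BDM equations removes the quadratic terms:
96.8 x + 41.6 y = 5368.49
7.4 x − 86.8 y = -2531.04
Solving the 2×2 system: x ≈ 41.4, y ≈ 32.7 km.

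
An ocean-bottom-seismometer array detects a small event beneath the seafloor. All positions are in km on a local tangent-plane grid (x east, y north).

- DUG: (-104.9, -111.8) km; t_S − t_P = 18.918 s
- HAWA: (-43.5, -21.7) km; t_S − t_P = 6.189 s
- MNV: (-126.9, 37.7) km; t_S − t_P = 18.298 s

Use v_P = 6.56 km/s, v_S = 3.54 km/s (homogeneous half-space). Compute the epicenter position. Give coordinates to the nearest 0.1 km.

Distance from S−P lag: d = Δt · v_P v_S / (v_P − v_S) = Δt · (6.56·3.54)/(6.56−3.54) ≈ 7.6895·Δt.
So d_DUG = 145.47, d_HAWA = 47.59, d_MNV = 140.70 km.
Circle about each station: (x + 104.9)² + (y + 111.8)² = 145.47²; (x + 43.5)² + (y + 21.7)² = 47.59²; (x + 126.9)² + (y − 37.7)² = 140.70².
Subtracting the DUG equation from the HAWA and MNV equations removes the quadratic terms:
122.8 x + 180.2 y = -2243.40
-44.0 x + 299.0 y = -4613.32
Solving the 2×2 system: x ≈ 3.6, y ≈ -14.9 km.
Check against DUG (with the unrounded x, y): √((x + 104.9)²+(y + 111.8)²) = 145.47 ≈ 145.47 km. ✓

(3.6, -14.9)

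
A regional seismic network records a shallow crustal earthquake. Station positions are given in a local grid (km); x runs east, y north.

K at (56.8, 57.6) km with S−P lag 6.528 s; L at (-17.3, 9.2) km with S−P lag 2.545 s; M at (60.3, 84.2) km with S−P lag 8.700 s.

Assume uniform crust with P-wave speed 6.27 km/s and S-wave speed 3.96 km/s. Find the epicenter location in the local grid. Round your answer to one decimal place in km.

Distance from S−P lag: d = Δt · v_P v_S / (v_P − v_S) = Δt · (6.27·3.96)/(6.27−3.96) ≈ 10.7486·Δt.
So d_K = 70.17, d_L = 27.36, d_M = 93.51 km.
Circle about each station: (x − 56.8)² + (y − 57.6)² = 70.17²; (x + 17.3)² + (y − 9.2)² = 27.36²; (x − 60.3)² + (y − 84.2)² = 93.51².
Subtracting the K equation from the L and M equations removes the quadratic terms:
-148.2 x − 96.8 y = -1984.81
7.0 x + 53.2 y = 361.44
Solving the 2×2 system: x ≈ 9.8, y ≈ 5.5 km.

9.8 km east, 5.5 km north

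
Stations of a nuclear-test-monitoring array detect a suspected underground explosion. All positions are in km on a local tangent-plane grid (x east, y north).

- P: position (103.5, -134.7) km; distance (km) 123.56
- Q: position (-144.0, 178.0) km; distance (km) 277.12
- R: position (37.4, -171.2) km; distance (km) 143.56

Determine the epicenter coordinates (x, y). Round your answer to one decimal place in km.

Circle about each station: (x − 103.5)² + (y + 134.7)² = 123.56²; (x + 144.0)² + (y − 178.0)² = 277.12²; (x − 37.4)² + (y + 171.2)² = 143.56².
Subtracting the P equation from the Q and R equations removes the quadratic terms:
-495.0 x + 625.4 y = -37964.76
-132.2 x − 73.0 y = -3490.54
Solving the 2×2 system: x ≈ 41.7, y ≈ -27.7 km.

x ≈ 41.7 km, y ≈ -27.7 km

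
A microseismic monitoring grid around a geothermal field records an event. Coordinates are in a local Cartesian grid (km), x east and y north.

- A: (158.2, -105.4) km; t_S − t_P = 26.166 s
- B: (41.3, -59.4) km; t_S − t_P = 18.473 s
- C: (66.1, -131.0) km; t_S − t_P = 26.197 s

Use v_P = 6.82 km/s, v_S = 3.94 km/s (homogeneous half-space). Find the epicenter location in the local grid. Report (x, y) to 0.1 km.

(48.7, 112.8)

Distance from S−P lag: d = Δt · v_P v_S / (v_P − v_S) = Δt · (6.82·3.94)/(6.82−3.94) ≈ 9.3301·Δt.
So d_A = 244.13, d_B = 172.36, d_C = 244.42 km.
Circle about each station: (x − 158.2)² + (y + 105.4)² = 244.13²; (x − 41.3)² + (y + 59.4)² = 172.36²; (x − 66.1)² + (y + 131.0)² = 244.42².
Subtracting the A equation from the B and C equations removes the quadratic terms:
-233.8 x + 92.0 y = -1010.86
-184.2 x − 51.2 y = -14747.87
Solving the 2×2 system: x ≈ 48.7, y ≈ 112.8 km.
Check against A (with the unrounded x, y): √((x − 158.2)²+(y + 105.4)²) = 244.13 ≈ 244.13 km. ✓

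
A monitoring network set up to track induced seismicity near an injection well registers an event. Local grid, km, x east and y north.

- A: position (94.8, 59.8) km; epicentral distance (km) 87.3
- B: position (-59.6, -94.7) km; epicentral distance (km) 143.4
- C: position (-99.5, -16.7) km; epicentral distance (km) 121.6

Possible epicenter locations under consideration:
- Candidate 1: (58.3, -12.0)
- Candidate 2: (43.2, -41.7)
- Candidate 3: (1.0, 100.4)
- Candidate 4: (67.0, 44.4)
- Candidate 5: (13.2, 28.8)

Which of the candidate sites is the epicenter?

For each candidate, compare |candidate − station| to the reported distance:
Candidate 1: residuals A 6.8, B 0.6, C 36.3 → max 36.3 km
Candidate 2: residuals A 26.6, B 27.7, C 23.3 → max 27.7 km
Candidate 3: residuals A 14.9, B 60.9, C 32.7 → max 60.9 km
Candidate 4: residuals A 55.5, B 44.7, C 55.8 → max 55.8 km
Candidate 5: residuals A 0.0, B 0.0, C 0.1 → max 0.1 km
Only Candidate 5 has all residuals ≈ 0.

Candidate 5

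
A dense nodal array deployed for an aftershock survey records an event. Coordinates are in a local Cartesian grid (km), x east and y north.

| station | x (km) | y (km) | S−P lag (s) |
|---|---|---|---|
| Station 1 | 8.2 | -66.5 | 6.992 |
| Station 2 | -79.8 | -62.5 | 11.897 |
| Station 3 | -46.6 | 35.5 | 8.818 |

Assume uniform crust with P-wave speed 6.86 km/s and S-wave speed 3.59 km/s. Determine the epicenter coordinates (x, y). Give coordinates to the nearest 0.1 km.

Distance from S−P lag: d = Δt · v_P v_S / (v_P − v_S) = Δt · (6.86·3.59)/(6.86−3.59) ≈ 7.5313·Δt.
So d_Station 1 = 52.66, d_Station 2 = 89.60, d_Station 3 = 66.41 km.
Circle about each station: (x − 8.2)² + (y + 66.5)² = 52.66²; (x + 79.8)² + (y + 62.5)² = 89.60²; (x + 46.6)² + (y − 35.5)² = 66.41².
Subtracting pairs of circle equations eliminates x²+y² and gives linear equations (the radical axes):
-176.0 x + 8.0 y = 529.72
-109.6 x + 204.0 y = -2694.89
Solving the 2×2 system: x ≈ -3.7, y ≈ -15.2 km.

-3.7 km east, -15.2 km north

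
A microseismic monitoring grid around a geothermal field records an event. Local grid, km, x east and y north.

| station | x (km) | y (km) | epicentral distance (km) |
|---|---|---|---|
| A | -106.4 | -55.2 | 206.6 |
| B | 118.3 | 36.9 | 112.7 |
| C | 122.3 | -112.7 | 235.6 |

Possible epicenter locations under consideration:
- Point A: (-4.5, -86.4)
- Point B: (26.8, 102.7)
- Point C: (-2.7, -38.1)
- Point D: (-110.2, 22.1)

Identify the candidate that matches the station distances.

For each candidate, compare |candidate − station| to the reported distance:
Point A: residuals A 100.0, B 61.3, C 106.1 → max 106.1 km
Point B: residuals A 0.0, B 0.0, C 0.0 → max 0.0 km
Point C: residuals A 101.5, B 29.7, C 90.0 → max 101.5 km
Point D: residuals A 129.2, B 116.3, C 33.2 → max 129.2 km
Only Point B has all residuals ≈ 0.

Point B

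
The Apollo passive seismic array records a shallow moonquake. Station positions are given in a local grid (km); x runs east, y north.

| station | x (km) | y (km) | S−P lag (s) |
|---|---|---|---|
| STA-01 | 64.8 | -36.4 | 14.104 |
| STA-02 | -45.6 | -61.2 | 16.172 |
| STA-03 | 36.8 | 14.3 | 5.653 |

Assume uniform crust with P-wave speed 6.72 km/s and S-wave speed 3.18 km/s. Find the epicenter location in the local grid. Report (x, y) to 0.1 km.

(3.8, 23.0)

Distance from S−P lag: d = Δt · v_P v_S / (v_P − v_S) = Δt · (6.72·3.18)/(6.72−3.18) ≈ 6.0366·Δt.
So d_STA-01 = 85.14, d_STA-02 = 97.62, d_STA-03 = 34.12 km.
Circle about each station: (x − 64.8)² + (y + 36.4)² = 85.14²; (x + 45.6)² + (y + 61.2)² = 97.62²; (x − 36.8)² + (y − 14.3)² = 34.12².
Subtracting pairs of circle equations eliminates x²+y² and gives linear equations (the radical axes):
-220.8 x − 49.6 y = -1980.04
-56.0 x + 101.4 y = 2119.38
Solving the 2×2 system: x ≈ 3.8, y ≈ 23.0 km.
Check against STA-01 (with the unrounded x, y): √((x − 64.8)²+(y + 36.4)²) = 85.14 ≈ 85.14 km. ✓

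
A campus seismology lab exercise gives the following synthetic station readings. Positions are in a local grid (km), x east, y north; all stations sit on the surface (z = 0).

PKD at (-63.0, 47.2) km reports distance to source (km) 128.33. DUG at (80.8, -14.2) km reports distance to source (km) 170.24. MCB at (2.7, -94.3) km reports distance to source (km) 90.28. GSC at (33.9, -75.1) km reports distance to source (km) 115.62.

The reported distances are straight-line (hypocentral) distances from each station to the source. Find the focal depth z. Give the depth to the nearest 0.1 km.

z ≈ 44.7 km

Each station gives a sphere (x−x_i)² + (y−y_i)² + z² = d_i² (stations at z=0).
Subtracting the PKD sphere from DUG and MCB: z² cancels, leaving linear equations in x and y:
287.6 x − 122.8 y = -11979.63
131.4 x − 283.0 y = 11021.05
Solving: x ≈ -72.694, y ≈ -72.696 km (keep extra digits for the depth step; rounded: -72.7, -72.7).
Then from the PKD sphere: z² = 128.33² − (x + 63.0)² − (y − 47.2)² with x = -72.694, y = -72.696, so z ≈ 44.716 ≈ 44.7 km.
Check against GSC (with the unrounded solution): distance 115.62 ≈ 115.62 km. ✓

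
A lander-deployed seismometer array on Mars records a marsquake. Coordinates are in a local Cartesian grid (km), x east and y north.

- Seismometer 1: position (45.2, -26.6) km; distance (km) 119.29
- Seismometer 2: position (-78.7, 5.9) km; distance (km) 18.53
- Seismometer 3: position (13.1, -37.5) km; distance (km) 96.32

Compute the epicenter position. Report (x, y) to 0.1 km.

-65.2 km east, 18.6 km north

Circle about each station: (x − 45.2)² + (y + 26.6)² = 119.29²; (x + 78.7)² + (y − 5.9)² = 18.53²; (x − 13.1)² + (y + 37.5)² = 96.32².
Subtracting the Seismometer 1 equation from the Seismometer 2 and Seismometer 3 equations removes the quadratic terms:
-247.8 x + 65.0 y = 17364.64
-64.2 x − 21.8 y = 3779.82
Solving the 2×2 system: x ≈ -65.2, y ≈ 18.6 km.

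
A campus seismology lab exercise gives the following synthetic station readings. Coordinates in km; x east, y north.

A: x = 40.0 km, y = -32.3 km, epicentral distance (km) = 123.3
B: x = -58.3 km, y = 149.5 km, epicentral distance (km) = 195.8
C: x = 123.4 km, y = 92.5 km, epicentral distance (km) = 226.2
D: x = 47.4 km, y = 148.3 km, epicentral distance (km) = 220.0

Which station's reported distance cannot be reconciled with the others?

A

Solve using three stations at a time. Using B, C, D (subtract circle equations pairwise → linear system) gives (x, y) ≈ (-55.3, -46.4).
Distances from that point to each station vs reported:
  A: calculated 96.3 vs reported 123.3 → residual 27.0 km
  B: calculated 195.9 vs reported 195.8 → residual 0.1 km
  C: calculated 226.3 vs reported 226.2 → residual 0.1 km
  D: calculated 220.1 vs reported 220.0 → residual 0.1 km
B, C, D are mutually consistent (residuals ≈ 0); A is off by 27.0 km.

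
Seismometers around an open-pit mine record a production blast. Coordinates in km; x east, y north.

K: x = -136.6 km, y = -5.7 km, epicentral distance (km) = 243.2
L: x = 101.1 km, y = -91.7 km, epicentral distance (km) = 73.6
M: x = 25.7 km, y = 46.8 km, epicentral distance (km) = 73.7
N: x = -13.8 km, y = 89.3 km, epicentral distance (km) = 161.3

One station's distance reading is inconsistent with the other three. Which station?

Solve using three stations at a time. Using K, L, N (subtract circle equations pairwise → linear system) gives (x, y) ≈ (106.2, -18.4).
Distances from that point to each station vs reported:
  K: calculated 243.2 vs reported 243.2 → residual 0.0 km
  L: calculated 73.5 vs reported 73.6 → residual 0.1 km
  M: calculated 103.6 vs reported 73.7 → residual 29.9 km
  N: calculated 161.3 vs reported 161.3 → residual 0.0 km
K, L, N are mutually consistent (residuals ≈ 0); M is off by 29.9 km.

M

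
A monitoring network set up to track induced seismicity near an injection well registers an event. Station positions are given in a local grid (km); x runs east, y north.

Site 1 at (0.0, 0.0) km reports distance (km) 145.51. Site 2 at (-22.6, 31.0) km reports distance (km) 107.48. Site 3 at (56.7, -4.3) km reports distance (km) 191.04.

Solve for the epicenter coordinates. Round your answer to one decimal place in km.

Circle about each station: x² + y² = 145.51²; (x + 22.6)² + (y − 31.0)² = 107.48²; (x − 56.7)² + (y + 4.3)² = 191.04².
Subtracting the Site 1 equation from the Site 2 and Site 3 equations removes the quadratic terms:
-45.2 x + 62.0 y = 11092.97
113.4 x − 8.6 y = -12089.74
Solving the 2×2 system: x ≈ -98.5, y ≈ 107.1 km.

-98.5 km east, 107.1 km north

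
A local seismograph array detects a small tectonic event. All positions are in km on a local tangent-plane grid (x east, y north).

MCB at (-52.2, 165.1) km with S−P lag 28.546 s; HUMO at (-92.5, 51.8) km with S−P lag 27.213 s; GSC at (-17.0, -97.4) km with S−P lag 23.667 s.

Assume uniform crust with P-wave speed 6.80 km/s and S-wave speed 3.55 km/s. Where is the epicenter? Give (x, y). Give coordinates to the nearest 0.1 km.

108.0 km east, 26.2 km north

Distance from S−P lag: d = Δt · v_P v_S / (v_P − v_S) = Δt · (6.80·3.55)/(6.80−3.55) ≈ 7.4277·Δt.
So d_MCB = 212.03, d_HUMO = 202.13, d_GSC = 175.79 km.
Circle about each station: (x + 52.2)² + (y − 165.1)² = 212.03²; (x + 92.5)² + (y − 51.8)² = 202.13²; (x + 17.0)² + (y + 97.4)² = 175.79².
Subtracting pairs of circle equations eliminates x²+y² and gives linear equations (the radical axes):
-80.6 x − 226.6 y = -14643.18
70.4 x − 525.0 y = -6152.49
Solving the 2×2 system: x ≈ 108.0, y ≈ 26.2 km.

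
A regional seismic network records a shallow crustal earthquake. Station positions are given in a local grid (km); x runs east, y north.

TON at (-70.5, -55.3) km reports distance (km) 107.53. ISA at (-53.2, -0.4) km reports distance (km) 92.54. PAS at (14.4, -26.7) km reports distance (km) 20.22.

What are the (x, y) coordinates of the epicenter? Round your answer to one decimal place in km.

Circle about each station: (x + 70.5)² + (y + 55.3)² = 107.53²; (x + 53.2)² + (y + 0.4)² = 92.54²; (x − 14.4)² + (y + 26.7)² = 20.22².
Subtracting the TON equation from the ISA and PAS equations removes the quadratic terms:
34.6 x + 109.8 y = -2198.89
169.8 x + 57.2 y = 4045.76
Solving the 2×2 system: x ≈ 34.2, y ≈ -30.8 km.

34.2 km east, -30.8 km north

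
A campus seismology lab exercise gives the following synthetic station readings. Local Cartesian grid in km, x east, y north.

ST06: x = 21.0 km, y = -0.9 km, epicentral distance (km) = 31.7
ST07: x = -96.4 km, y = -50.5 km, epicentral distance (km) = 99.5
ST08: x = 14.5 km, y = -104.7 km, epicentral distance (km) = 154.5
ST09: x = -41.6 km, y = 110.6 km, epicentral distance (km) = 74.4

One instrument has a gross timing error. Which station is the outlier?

Solve using three stations at a time. Using ST07, ST08, ST09 (subtract circle equations pairwise → linear system) gives (x, y) ≈ (-48.2, 36.5).
Distances from that point to each station vs reported:
  ST06: calculated 78.6 vs reported 31.7 → residual 46.9 km
  ST07: calculated 99.5 vs reported 99.5 → residual 0.0 km
  ST08: calculated 154.5 vs reported 154.5 → residual 0.0 km
  ST09: calculated 74.4 vs reported 74.4 → residual 0.0 km
ST07, ST08, ST09 are mutually consistent (residuals ≈ 0); ST06 is off by 46.9 km.

ST06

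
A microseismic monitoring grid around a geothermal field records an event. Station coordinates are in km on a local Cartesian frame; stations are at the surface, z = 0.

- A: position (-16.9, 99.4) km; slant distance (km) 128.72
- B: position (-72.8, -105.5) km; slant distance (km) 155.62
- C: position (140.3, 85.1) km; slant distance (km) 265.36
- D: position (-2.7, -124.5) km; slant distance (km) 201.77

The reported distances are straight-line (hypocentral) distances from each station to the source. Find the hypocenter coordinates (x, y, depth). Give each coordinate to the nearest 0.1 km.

x ≈ -114.8 km, y ≈ 34.7 km, depth ≈ 52.9 km

Each station gives a sphere (x−x_i)² + (y−y_i)² + z² = d_i² (stations at z=0).
Subtracting the A sphere from B and C: z² cancels, leaving linear equations in x and y:
-111.8 x − 409.8 y = -1384.63
314.4 x − 28.6 y = -37086.96
Solving: x ≈ -114.805, y ≈ 34.699 km (keep extra digits for the depth step; rounded: -114.8, 34.7).
Then from the A sphere: z² = 128.72² − (x + 16.9)² − (y − 99.4)² with x = -114.805, y = 34.699, so z ≈ 52.889 ≈ 52.9 km.
Check against D (with the unrounded solution): distance 201.77 ≈ 201.77 km. ✓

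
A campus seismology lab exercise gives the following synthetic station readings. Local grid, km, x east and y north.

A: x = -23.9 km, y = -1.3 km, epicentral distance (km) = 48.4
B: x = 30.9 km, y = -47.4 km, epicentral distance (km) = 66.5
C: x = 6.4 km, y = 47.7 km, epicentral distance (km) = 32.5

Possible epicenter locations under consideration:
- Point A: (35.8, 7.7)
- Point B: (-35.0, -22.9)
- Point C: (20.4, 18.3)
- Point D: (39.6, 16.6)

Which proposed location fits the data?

For each candidate, compare |candidate − station| to the reported distance:
Point A: residuals A 12.0, B 11.2, C 17.1 → max 17.1 km
Point B: residuals A 24.1, B 3.8, C 49.3 → max 49.3 km
Point C: residuals A 0.0, B 0.0, C 0.1 → max 0.1 km
Point D: residuals A 17.6, B 1.9, C 13.0 → max 17.6 km
Only Point C has all residuals ≈ 0.

Point C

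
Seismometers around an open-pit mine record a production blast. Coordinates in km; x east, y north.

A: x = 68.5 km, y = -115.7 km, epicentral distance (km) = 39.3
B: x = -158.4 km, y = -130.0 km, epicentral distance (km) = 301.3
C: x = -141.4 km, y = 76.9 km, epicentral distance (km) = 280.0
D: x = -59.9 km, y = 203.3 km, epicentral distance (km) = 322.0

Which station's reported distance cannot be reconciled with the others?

B

Solve using three stations at a time. Using A, C, D (subtract circle equations pairwise → linear system) gives (x, y) ≈ (89.0, -82.2).
Distances from that point to each station vs reported:
  A: calculated 39.3 vs reported 39.3 → residual 0.0 km
  B: calculated 252.0 vs reported 301.3 → residual 49.3 km
  C: calculated 280.0 vs reported 280.0 → residual 0.0 km
  D: calculated 322.0 vs reported 322.0 → residual 0.0 km
A, C, D are mutually consistent (residuals ≈ 0); B is off by 49.3 km.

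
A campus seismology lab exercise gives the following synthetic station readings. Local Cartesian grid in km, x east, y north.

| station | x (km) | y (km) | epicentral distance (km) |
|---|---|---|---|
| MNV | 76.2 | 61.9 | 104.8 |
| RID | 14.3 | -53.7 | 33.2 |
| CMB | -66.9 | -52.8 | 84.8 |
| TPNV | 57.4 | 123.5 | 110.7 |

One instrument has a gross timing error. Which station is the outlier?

TPNV

Solve using three stations at a time. Using MNV, RID, CMB (subtract circle equations pairwise → linear system) gives (x, y) ≈ (11.6, -20.6).
Distances from that point to each station vs reported:
  MNV: calculated 104.8 vs reported 104.8 → residual 0.0 km
  RID: calculated 33.2 vs reported 33.2 → residual 0.0 km
  CMB: calculated 84.8 vs reported 84.8 → residual 0.0 km
  TPNV: calculated 151.2 vs reported 110.7 → residual 40.5 km
MNV, RID, CMB are mutually consistent (residuals ≈ 0); TPNV is off by 40.5 km.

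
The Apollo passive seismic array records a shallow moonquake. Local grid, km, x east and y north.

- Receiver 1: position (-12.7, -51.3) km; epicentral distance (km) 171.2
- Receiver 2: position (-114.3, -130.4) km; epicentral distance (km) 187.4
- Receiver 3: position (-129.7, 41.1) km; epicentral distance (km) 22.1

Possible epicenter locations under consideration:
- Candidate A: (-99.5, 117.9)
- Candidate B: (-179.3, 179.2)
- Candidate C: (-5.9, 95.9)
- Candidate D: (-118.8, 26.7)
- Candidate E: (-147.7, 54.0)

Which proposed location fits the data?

Candidate E

For each candidate, compare |candidate − station| to the reported distance:
Candidate A: residuals Receiver 1 19.0, Receiver 2 61.3, Receiver 3 60.4 → max 61.3 km
Candidate B: residuals Receiver 1 113.2, Receiver 2 128.9, Receiver 3 124.6 → max 128.9 km
Candidate C: residuals Receiver 1 23.8, Receiver 2 63.5, Receiver 3 113.3 → max 113.3 km
Candidate D: residuals Receiver 1 39.5, Receiver 2 30.2, Receiver 3 4.0 → max 39.5 km
Candidate E: residuals Receiver 1 0.0, Receiver 2 0.0, Receiver 3 0.0 → max 0.0 km
Only Candidate E has all residuals ≈ 0.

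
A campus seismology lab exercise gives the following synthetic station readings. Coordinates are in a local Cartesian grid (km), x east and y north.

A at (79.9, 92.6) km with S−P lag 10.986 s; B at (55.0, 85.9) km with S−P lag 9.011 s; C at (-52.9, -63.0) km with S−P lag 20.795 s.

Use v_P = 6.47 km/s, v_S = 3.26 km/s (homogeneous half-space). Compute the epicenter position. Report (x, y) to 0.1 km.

Distance from S−P lag: d = Δt · v_P v_S / (v_P − v_S) = Δt · (6.47·3.26)/(6.47−3.26) ≈ 6.5708·Δt.
So d_A = 72.19, d_B = 59.21, d_C = 136.64 km.
Circle about each station: (x − 79.9)² + (y − 92.6)² = 72.19²; (x − 55.0)² + (y − 85.9)² = 59.21²; (x + 52.9)² + (y + 63.0)² = 136.64².
Subtracting the A equation from the B and C equations removes the quadratic terms:
-49.8 x − 13.4 y = -2849.39
-265.6 x − 311.2 y = -21650.45
Solving the 2×2 system: x ≈ 50.0, y ≈ 26.9 km.
Check against A (with the unrounded x, y): √((x − 79.9)²+(y − 92.6)²) = 72.18 ≈ 72.19 km. ✓

x ≈ 50.0 km, y ≈ 26.9 km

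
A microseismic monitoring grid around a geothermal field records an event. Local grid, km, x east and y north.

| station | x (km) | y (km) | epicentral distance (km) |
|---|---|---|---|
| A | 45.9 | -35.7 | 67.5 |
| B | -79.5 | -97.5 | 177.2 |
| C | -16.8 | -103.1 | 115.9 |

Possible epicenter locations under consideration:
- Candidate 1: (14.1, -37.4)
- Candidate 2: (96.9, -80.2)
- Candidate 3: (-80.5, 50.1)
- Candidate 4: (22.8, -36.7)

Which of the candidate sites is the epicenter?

For each candidate, compare |candidate − station| to the reported distance:
Candidate 1: residuals A 35.7, B 66.0, C 43.3 → max 66.0 km
Candidate 2: residuals A 0.2, B 0.0, C 0.1 → max 0.2 km
Candidate 3: residuals A 85.3, B 29.6, C 50.0 → max 85.3 km
Candidate 4: residuals A 44.4, B 58.2, C 38.6 → max 58.2 km
Only Candidate 2 has all residuals ≈ 0.

Candidate 2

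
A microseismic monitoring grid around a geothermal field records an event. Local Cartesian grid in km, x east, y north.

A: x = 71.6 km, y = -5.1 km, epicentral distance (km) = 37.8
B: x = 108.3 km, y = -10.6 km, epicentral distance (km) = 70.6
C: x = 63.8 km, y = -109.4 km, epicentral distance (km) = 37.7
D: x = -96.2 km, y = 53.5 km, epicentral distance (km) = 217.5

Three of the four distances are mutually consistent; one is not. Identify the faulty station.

Solve using three stations at a time. Using B, C, D (subtract circle equations pairwise → linear system) gives (x, y) ≈ (79.3, -75.0).
Distances from that point to each station vs reported:
  A: calculated 70.3 vs reported 37.8 → residual 32.5 km
  B: calculated 70.6 vs reported 70.6 → residual 0.0 km
  C: calculated 37.7 vs reported 37.7 → residual 0.0 km
  D: calculated 217.5 vs reported 217.5 → residual 0.0 km
B, C, D are mutually consistent (residuals ≈ 0); A is off by 32.5 km.

A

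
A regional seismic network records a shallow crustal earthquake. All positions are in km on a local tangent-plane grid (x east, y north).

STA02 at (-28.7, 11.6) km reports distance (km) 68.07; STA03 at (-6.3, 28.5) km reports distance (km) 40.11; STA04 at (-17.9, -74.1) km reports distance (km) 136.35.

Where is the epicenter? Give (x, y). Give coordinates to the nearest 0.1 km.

Circle about each station: (x + 28.7)² + (y − 11.6)² = 68.07²; (x + 6.3)² + (y − 28.5)² = 40.11²; (x + 17.9)² + (y + 74.1)² = 136.35².
Subtracting the STA02 equation from the STA03 and STA04 equations removes the quadratic terms:
44.8 x + 33.8 y = 2918.40
21.6 x − 171.4 y = -9104.83
Solving the 2×2 system: x ≈ 22.9, y ≈ 56.0 km.
Check against STA02 (with the unrounded x, y): √((x + 28.7)²+(y − 11.6)²) = 68.07 ≈ 68.07 km. ✓

x ≈ 22.9 km, y ≈ 56.0 km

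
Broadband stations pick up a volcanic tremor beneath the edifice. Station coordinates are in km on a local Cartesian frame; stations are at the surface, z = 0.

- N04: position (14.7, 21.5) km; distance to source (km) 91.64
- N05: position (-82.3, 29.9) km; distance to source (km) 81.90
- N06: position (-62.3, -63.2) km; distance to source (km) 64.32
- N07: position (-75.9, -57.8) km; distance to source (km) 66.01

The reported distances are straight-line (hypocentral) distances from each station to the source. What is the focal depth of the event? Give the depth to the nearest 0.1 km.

Each station gives a sphere (x−x_i)² + (y−y_i)² + z² = d_i² (stations at z=0).
Subtracting the N04 sphere from N05 and N06: z² cancels, leaving linear equations in x and y:
-194.0 x + 16.8 y = 8679.24
-154.0 x − 169.4 y = 11458.02
Solving: x ≈ -46.903, y ≈ -25.000 km (keep extra digits for the depth step; rounded: -46.9, -25.0).
Then from the N04 sphere: z² = 91.64² − (x − 14.7)² − (y − 21.5)² with x = -46.903, y = -25.000, so z ≈ 49.404 ≈ 49.4 km.

depth ≈ 49.4 km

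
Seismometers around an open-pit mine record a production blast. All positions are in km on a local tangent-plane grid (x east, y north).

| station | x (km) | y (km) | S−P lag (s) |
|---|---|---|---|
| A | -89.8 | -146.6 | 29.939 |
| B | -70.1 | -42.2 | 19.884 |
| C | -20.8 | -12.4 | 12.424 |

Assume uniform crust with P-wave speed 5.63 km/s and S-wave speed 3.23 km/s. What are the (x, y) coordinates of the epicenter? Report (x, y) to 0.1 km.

Distance from S−P lag: d = Δt · v_P v_S / (v_P − v_S) = Δt · (5.63·3.23)/(5.63−3.23) ≈ 7.5770·Δt.
So d_A = 226.85, d_B = 150.66, d_C = 94.14 km.
Circle about each station: (x + 89.8)² + (y + 146.6)² = 226.85²; (x + 70.1)² + (y + 42.2)² = 150.66²; (x + 20.8)² + (y + 12.4)² = 94.14².
Subtracting pairs of circle equations eliminates x²+y² and gives linear equations (the radical axes):
39.4 x + 208.8 y = 5901.74
138.0 x + 268.4 y = 13629.38
Solving the 2×2 system: x ≈ 69.2, y ≈ 15.2 km.

(69.2, 15.2)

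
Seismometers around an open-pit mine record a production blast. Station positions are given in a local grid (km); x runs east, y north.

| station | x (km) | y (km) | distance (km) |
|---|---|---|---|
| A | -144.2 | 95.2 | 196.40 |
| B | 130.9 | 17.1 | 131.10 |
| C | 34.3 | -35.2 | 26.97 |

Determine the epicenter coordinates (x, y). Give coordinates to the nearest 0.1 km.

(8.1, -28.8)

Circle about each station: (x + 144.2)² + (y − 95.2)² = 196.40²; (x − 130.9)² + (y − 17.1)² = 131.10²; (x − 34.3)² + (y + 35.2)² = 26.97².
Subtracting the A equation from the B and C equations removes the quadratic terms:
550.2 x − 156.2 y = 8956.29
357.0 x − 260.8 y = 10404.43
Solving the 2×2 system: x ≈ 8.1, y ≈ -28.8 km.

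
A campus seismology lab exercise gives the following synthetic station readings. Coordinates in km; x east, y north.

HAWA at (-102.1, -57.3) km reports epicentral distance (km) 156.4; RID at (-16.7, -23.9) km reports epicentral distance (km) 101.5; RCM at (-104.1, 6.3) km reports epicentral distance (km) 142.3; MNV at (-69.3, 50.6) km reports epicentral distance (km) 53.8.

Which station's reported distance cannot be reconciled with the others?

Solve using three stations at a time. Using HAWA, RID, MNV (subtract circle equations pairwise → linear system) gives (x, y) ≈ (-22.7, 77.4).
Distances from that point to each station vs reported:
  HAWA: calculated 156.4 vs reported 156.4 → residual 0.0 km
  RID: calculated 101.5 vs reported 101.5 → residual 0.0 km
  RCM: calculated 108.1 vs reported 142.3 → residual 34.2 km
  MNV: calculated 53.8 vs reported 53.8 → residual 0.0 km
HAWA, RID, MNV are mutually consistent (residuals ≈ 0); RCM is off by 34.2 km.

RCM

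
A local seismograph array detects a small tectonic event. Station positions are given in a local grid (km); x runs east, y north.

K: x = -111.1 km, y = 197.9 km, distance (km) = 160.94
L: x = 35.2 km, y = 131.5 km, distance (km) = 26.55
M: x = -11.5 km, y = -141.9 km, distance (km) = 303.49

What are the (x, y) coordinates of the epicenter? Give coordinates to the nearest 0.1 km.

Circle about each station: (x + 111.1)² + (y − 197.9)² = 160.94²; (x − 35.2)² + (y − 131.5)² = 26.55²; (x + 11.5)² + (y + 141.9)² = 303.49².
Subtracting the K equation from the L and M equations removes the quadratic terms:
292.6 x − 132.8 y = -7779.55
199.2 x − 679.6 y = -97444.26
Solving the 2×2 system: x ≈ 44.4, y ≈ 156.4 km.
Check against K (with the unrounded x, y): √((x + 111.1)²+(y − 197.9)²) = 160.94 ≈ 160.94 km. ✓

44.4 km east, 156.4 km north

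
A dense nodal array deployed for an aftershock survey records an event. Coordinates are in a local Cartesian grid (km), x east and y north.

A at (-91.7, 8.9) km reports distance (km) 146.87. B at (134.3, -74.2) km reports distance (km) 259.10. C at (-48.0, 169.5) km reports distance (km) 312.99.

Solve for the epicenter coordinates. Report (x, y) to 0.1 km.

(-117.4, -135.7)

Circle about each station: (x + 91.7)² + (y − 8.9)² = 146.87²; (x − 134.3)² + (y + 74.2)² = 259.10²; (x + 48.0)² + (y − 169.5)² = 312.99².
Subtracting pairs of circle equations eliminates x²+y² and gives linear equations (the radical axes):
452.0 x − 166.2 y = -30507.98
87.4 x + 321.2 y = -53845.79
Solving the 2×2 system: x ≈ -117.4, y ≈ -135.7 km.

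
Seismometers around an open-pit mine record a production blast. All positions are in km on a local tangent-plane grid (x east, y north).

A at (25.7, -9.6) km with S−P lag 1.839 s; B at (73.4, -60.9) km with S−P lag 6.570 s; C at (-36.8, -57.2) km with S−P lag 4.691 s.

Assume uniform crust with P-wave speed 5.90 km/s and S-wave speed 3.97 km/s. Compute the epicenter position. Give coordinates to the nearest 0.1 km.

Distance from S−P lag: d = Δt · v_P v_S / (v_P − v_S) = Δt · (5.90·3.97)/(5.90−3.97) ≈ 12.1363·Δt.
So d_A = 22.32, d_B = 79.74, d_C = 56.93 km.
Circle about each station: (x − 25.7)² + (y + 9.6)² = 22.32²; (x − 73.4)² + (y + 60.9)² = 79.74²; (x + 36.8)² + (y + 57.2)² = 56.93².
Subtracting the A equation from the B and C equations removes the quadratic terms:
95.4 x − 102.6 y = 2483.43
-125.0 x − 95.2 y = 1130.59
Solving the 2×2 system: x ≈ 5.5, y ≈ -19.1 km.
Check against A (with the unrounded x, y): √((x − 25.7)²+(y + 9.6)²) = 22.32 ≈ 22.32 km. ✓

5.5 km east, -19.1 km north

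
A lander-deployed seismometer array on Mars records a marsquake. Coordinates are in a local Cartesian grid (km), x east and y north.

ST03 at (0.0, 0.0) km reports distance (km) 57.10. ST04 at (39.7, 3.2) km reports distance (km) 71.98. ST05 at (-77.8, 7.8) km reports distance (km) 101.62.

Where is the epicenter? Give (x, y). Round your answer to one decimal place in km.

Circle about each station: x² + y² = 57.10²; (x − 39.7)² + (y − 3.2)² = 71.98²; (x + 77.8)² + (y − 7.8)² = 101.62².
Subtracting the ST03 equation from the ST04 and ST05 equations removes the quadratic terms:
79.4 x + 6.4 y = -334.38
-155.6 x + 15.6 y = -952.53
Solving the 2×2 system: x ≈ 0.4, y ≈ -57.1 km.

(0.4, -57.1)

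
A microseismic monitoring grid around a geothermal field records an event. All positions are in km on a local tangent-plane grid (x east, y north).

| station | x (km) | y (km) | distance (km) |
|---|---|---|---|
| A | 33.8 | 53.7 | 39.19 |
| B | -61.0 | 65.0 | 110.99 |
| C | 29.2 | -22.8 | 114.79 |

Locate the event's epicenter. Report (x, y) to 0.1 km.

Circle about each station: (x − 33.8)² + (y − 53.7)² = 39.19²; (x + 61.0)² + (y − 65.0)² = 110.99²; (x − 29.2)² + (y + 22.8)² = 114.79².
Subtracting pairs of circle equations eliminates x²+y² and gives linear equations (the radical axes):
-189.6 x + 22.6 y = -6863.05
-9.2 x − 153.0 y = -14294.54
Solving the 2×2 system: x ≈ 47.0, y ≈ 90.6 km.

x ≈ 47.0 km, y ≈ 90.6 km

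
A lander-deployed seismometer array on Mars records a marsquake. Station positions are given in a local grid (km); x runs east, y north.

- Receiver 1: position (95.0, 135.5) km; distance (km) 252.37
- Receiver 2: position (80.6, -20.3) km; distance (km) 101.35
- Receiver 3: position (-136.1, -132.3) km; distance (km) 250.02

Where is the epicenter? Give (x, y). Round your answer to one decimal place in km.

(113.4, -116.2)

Circle about each station: (x − 95.0)² + (y − 135.5)² = 252.37²; (x − 80.6)² + (y + 20.3)² = 101.35²; (x + 136.1)² + (y + 132.3)² = 250.02².
Subtracting the Receiver 1 equation from the Receiver 2 and Receiver 3 equations removes the quadratic terms:
-28.8 x − 311.6 y = 32941.99
-462.2 x − 535.6 y = 9821.87
Solving the 2×2 system: x ≈ 113.4, y ≈ -116.2 km.
Check against Receiver 1 (with the unrounded x, y): √((x − 95.0)²+(y − 135.5)²) = 252.37 ≈ 252.37 km. ✓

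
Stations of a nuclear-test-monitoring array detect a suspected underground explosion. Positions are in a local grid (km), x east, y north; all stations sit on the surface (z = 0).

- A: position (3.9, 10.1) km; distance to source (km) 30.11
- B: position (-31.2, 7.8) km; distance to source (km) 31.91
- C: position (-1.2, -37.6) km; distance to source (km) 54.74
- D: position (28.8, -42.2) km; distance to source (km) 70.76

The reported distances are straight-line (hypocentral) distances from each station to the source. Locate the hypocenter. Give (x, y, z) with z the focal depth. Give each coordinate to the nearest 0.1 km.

Each station gives a sphere (x−x_i)² + (y−y_i)² + z² = d_i² (stations at z=0).
Subtracting the A sphere from B and C: z² cancels, leaving linear equations in x and y:
-70.2 x − 4.6 y = 805.42
-10.2 x − 95.4 y = -791.88
Solving: x ≈ -12.102, y ≈ 9.595 km (keep extra digits for the depth step; rounded: -12.1, 9.6).
Then from the A sphere: z² = 30.11² − (x − 3.9)² − (y − 10.1)² with x = -12.102, y = 9.595, so z ≈ 25.501 ≈ 25.5 km.

x ≈ -12.1 km, y ≈ 9.6 km, depth ≈ 25.5 km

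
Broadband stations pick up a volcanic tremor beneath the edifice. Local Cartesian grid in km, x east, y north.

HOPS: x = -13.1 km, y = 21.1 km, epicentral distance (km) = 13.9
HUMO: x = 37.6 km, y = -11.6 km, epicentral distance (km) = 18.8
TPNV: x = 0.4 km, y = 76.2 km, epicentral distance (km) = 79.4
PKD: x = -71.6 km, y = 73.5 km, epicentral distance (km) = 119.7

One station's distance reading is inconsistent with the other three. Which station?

Solve using three stations at a time. Using HUMO, TPNV, PKD (subtract circle equations pairwise → linear system) gives (x, y) ≈ (22.9, 0.1).
Distances from that point to each station vs reported:
  HOPS: calculated 41.7 vs reported 13.9 → residual 27.8 km
  HUMO: calculated 18.8 vs reported 18.8 → residual 0.0 km
  TPNV: calculated 79.4 vs reported 79.4 → residual 0.0 km
  PKD: calculated 119.7 vs reported 119.7 → residual 0.0 km
HUMO, TPNV, PKD are mutually consistent (residuals ≈ 0); HOPS is off by 27.8 km.

HOPS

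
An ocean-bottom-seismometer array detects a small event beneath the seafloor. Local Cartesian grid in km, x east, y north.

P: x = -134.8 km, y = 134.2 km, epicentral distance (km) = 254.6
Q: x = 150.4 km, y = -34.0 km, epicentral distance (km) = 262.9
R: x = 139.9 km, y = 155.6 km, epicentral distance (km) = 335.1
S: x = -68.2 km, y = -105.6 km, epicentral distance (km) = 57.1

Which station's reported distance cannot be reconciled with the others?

P

Solve using three stations at a time. Using Q, R, S (subtract circle equations pairwise → linear system) gives (x, y) ≈ (-110.4, -67.2).
Distances from that point to each station vs reported:
  P: calculated 202.9 vs reported 254.6 → residual 51.7 km
  Q: calculated 262.9 vs reported 262.9 → residual 0.0 km
  R: calculated 335.1 vs reported 335.1 → residual 0.0 km
  S: calculated 57.0 vs reported 57.1 → residual 0.1 km
Q, R, S are mutually consistent (residuals ≈ 0); P is off by 51.7 km.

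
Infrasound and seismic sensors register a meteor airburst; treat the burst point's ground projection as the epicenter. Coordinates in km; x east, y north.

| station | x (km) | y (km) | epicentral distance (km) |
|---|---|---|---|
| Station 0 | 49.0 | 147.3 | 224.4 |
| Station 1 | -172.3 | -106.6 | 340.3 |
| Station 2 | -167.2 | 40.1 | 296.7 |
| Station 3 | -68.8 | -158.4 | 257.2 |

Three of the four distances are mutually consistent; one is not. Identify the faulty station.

Station 2

Solve using three stations at a time. Using Station 0, Station 1, Station 3 (subtract circle equations pairwise → linear system) gives (x, y) ≈ (162.5, -46.2).
Distances from that point to each station vs reported:
  Station 0: calculated 224.3 vs reported 224.4 → residual 0.1 km
  Station 1: calculated 340.2 vs reported 340.3 → residual 0.1 km
  Station 2: calculated 340.8 vs reported 296.7 → residual 44.1 km
  Station 3: calculated 257.1 vs reported 257.2 → residual 0.1 km
Station 0, Station 1, Station 3 are mutually consistent (residuals ≈ 0); Station 2 is off by 44.1 km.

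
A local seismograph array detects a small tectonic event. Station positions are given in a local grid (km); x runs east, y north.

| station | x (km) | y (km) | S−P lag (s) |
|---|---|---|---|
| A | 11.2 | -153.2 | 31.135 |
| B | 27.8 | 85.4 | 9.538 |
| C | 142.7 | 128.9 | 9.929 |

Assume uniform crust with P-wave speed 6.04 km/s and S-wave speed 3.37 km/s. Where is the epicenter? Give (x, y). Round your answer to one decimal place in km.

Distance from S−P lag: d = Δt · v_P v_S / (v_P − v_S) = Δt · (6.04·3.37)/(6.04−3.37) ≈ 7.6235·Δt.
So d_A = 237.36, d_B = 72.71, d_C = 75.69 km.
Circle about each station: (x − 11.2)² + (y + 153.2)² = 237.36²; (x − 27.8)² + (y − 85.4)² = 72.71²; (x − 142.7)² + (y − 128.9)² = 75.69².
Subtracting pairs of circle equations eliminates x²+y² and gives linear equations (the radical axes):
33.2 x + 477.2 y = 35523.35
263.0 x + 564.2 y = 63993.61
Solving the 2×2 system: x ≈ 98.3, y ≈ 67.6 km.

(98.3, 67.6)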